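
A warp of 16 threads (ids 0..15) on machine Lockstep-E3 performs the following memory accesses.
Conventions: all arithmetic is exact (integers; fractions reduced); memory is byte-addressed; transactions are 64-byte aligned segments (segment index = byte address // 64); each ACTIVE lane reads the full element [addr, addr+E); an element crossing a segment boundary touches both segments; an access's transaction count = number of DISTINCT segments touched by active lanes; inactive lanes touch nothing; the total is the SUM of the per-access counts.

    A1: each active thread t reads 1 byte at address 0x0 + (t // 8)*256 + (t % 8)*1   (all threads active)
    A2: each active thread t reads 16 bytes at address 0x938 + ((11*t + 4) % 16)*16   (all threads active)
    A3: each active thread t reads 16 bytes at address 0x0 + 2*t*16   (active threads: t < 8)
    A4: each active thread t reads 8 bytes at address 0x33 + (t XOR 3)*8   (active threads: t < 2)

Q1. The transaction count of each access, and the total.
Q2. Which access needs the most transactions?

A1: 2 transactions
A2: 5 transactions
A3: 4 transactions
A4: 1 transaction

Answer: 2,5,4,1; total 12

Answer: A2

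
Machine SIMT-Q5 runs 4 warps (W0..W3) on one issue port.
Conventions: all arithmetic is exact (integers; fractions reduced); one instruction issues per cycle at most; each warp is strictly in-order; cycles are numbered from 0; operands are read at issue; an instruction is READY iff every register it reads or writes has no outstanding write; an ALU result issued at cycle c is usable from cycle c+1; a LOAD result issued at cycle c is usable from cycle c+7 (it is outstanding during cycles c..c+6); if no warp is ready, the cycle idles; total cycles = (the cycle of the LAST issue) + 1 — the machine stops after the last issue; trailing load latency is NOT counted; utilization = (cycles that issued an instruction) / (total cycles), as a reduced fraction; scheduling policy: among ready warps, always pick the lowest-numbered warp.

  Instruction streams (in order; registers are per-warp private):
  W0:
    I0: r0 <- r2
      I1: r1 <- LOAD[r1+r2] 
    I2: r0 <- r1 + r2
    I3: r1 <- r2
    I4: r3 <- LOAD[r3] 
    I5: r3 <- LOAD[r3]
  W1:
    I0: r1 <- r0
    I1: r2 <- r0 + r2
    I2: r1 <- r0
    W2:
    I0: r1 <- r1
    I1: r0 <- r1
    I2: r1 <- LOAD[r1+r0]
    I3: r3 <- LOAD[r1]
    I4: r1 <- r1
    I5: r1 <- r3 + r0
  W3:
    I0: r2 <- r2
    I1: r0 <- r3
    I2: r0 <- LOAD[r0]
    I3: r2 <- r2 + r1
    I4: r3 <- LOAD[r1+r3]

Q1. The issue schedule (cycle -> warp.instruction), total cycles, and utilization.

cycle 0: W0.I0
cycle 1: W0.I1
cycle 2: W1.I0
cycle 3: W1.I1
cycle 4: W1.I2
cycle 5: W2.I0
cycle 6: W2.I1
cycle 7: W2.I2
cycle 8: W0.I2
cycle 9: W0.I3
cycle 10: W0.I4
cycle 11: W3.I0
cycle 12: W3.I1
cycle 13: W3.I2
cycle 14: W2.I3
cycle 15: W2.I4
cycle 16: W3.I3
cycle 17: W0.I5
cycle 18: W3.I4
cycle 19: idle
cycle 20: idle
cycle 21: W2.I5

Answer: 22 cycles, utilization 10/11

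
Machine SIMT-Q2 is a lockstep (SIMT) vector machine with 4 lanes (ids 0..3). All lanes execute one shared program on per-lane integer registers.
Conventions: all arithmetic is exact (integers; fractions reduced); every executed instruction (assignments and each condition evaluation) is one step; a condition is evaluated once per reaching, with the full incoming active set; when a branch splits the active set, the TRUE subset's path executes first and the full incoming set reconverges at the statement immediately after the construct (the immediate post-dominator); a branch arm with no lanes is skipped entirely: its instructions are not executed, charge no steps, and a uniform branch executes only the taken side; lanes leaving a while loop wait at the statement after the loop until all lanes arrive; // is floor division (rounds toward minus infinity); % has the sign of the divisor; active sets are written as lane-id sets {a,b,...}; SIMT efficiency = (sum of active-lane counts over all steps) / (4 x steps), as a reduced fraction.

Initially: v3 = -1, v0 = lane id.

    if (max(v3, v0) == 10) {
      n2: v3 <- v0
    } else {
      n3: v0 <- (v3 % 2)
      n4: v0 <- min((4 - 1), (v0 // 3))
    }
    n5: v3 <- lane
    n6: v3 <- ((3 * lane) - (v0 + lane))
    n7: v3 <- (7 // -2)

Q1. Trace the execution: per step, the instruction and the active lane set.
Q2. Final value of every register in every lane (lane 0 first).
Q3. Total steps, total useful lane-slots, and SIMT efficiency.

step 0: eval (max(v3, v0) == 10)     {0,1,2,3}
step 1: v0 <- (v3 % 2)               {0,1,2,3}
step 2: v0 <- min((4 - 1), (v0 // 3)) {0,1,2,3}
step 3: v3 <- lane                   {0,1,2,3}
step 4: v3 <- ((3 * lane) - (v0 + lane)) {0,1,2,3}
step 5: v3 <- (7 // -2)              {0,1,2,3}

Answer: 6 steps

v3: -4,-4,-4,-4
v0: 0,0,0,0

steps = 6; useful = 24; efficiency = 24/24 = 1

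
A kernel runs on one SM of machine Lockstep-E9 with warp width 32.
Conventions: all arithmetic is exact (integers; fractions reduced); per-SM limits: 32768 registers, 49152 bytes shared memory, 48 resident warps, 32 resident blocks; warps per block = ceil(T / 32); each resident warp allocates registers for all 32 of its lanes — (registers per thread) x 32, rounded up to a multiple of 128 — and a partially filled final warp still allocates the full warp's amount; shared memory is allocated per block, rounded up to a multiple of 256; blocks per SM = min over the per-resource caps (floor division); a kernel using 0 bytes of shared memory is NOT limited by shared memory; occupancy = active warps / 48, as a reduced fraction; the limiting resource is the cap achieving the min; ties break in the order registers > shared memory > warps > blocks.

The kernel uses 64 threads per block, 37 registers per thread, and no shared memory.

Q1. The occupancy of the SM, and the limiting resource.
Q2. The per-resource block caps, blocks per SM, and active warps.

Answer: occupancy 1/2, limited by registers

registers: 12 blocks
shared memory: no limit (kernel uses none)
warps: 24 blocks
blocks: 32 blocks

Answer: 12 blocks, 24 active warps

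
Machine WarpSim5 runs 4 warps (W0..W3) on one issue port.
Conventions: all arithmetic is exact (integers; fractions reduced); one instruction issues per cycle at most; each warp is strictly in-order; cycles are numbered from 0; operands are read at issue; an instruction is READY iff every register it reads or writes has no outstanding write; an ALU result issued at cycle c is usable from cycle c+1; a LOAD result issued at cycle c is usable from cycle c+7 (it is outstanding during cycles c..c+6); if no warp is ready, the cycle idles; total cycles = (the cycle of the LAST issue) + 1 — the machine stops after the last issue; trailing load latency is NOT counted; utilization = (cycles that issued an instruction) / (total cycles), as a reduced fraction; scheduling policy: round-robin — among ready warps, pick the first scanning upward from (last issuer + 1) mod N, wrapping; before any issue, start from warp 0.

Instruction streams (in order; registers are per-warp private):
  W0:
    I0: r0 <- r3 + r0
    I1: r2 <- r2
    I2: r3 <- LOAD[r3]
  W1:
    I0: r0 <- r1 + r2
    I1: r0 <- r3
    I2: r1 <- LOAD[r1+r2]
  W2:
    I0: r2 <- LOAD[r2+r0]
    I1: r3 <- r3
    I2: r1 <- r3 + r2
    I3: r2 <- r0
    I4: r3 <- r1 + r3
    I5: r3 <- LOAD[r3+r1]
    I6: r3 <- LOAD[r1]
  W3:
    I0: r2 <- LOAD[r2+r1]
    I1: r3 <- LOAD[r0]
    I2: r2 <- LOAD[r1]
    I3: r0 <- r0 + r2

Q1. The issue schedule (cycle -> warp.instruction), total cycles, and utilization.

cycle 0: W0.I0
cycle 1: W1.I0
cycle 2: W2.I0
cycle 3: W3.I0
cycle 4: W0.I1
cycle 5: W1.I1
cycle 6: W2.I1
cycle 7: W3.I1
cycle 8: W0.I2
cycle 9: W1.I2
cycle 10: W2.I2
cycle 11: W3.I2
cycle 12: W2.I3
cycle 13: W2.I4
cycle 14: W2.I5
cycle 15: idle
cycle 16: idle
cycle 17: idle
cycle 18: W3.I3
cycle 19: idle
cycle 20: idle
cycle 21: W2.I6

Answer: 22 cycles, utilization 17/22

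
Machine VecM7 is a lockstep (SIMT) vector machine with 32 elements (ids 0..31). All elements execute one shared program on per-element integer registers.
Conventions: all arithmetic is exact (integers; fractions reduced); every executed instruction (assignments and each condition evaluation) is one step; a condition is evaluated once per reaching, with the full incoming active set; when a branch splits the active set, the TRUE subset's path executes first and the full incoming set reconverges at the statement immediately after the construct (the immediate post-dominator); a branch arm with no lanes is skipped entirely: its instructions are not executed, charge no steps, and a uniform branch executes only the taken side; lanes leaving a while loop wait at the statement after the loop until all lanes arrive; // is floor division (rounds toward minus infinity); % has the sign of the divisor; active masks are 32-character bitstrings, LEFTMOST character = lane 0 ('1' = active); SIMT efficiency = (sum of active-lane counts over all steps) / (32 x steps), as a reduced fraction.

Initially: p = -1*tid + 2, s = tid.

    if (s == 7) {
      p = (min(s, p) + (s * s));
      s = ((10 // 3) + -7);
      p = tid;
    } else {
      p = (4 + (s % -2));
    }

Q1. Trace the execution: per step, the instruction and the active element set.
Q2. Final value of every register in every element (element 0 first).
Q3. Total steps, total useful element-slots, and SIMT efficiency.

step 0: eval (s == 7)                11111111111111111111111111111111
step 1: p <- (min(s, p) + (s * s))   00000001000000000000000000000000
step 2: s <- ((10 // 3) + -7)        00000001000000000000000000000000
step 3: p <- tid                     00000001000000000000000000000000
step 4: p <- (4 + (s % -2))          11111110111111111111111111111111

Answer: 5 steps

p: 4,3,4,3,4,3,4,7,4,3,4,3,4,3,4,3,4,3,4,3,4,3,4,3,4,3,4,3,4,3,4,3
s: 0,1,2,3,4,5,6,-4,8,9,10,11,12,13,14,15,16,17,18,19,20,21,22,23,24,25,26,27,28,29,30,31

steps = 5; useful = 66; efficiency = 66/160 = 33/80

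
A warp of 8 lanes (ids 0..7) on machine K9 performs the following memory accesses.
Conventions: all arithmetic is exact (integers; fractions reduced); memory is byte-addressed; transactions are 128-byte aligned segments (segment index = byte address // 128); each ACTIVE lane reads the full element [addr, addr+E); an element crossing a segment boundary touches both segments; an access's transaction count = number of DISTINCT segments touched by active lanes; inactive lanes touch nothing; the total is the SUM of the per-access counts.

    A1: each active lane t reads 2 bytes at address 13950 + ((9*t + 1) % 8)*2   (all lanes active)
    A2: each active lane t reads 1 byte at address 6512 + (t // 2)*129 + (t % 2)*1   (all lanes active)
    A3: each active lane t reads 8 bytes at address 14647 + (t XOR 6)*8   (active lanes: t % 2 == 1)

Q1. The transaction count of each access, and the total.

A1: 2 transactions
A2: 4 transactions
A3: 1 transaction

Answer: 2,4,1; total 7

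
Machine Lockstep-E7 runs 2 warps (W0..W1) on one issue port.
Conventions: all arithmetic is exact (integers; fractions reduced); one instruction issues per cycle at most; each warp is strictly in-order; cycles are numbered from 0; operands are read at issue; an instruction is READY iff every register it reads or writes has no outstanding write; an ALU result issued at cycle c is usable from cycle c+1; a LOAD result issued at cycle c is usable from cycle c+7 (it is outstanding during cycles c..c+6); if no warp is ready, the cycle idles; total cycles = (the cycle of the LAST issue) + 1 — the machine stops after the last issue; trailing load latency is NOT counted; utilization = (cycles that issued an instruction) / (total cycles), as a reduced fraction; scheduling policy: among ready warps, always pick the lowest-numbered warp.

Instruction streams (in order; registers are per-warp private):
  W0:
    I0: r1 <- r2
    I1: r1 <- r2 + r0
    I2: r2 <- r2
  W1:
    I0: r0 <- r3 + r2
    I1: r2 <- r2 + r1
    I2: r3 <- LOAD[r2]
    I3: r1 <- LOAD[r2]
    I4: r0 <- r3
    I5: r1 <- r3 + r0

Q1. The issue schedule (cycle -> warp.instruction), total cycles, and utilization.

cycle 0: W0.I0
cycle 1: W0.I1
cycle 2: W0.I2
cycle 3: W1.I0
cycle 4: W1.I1
cycle 5: W1.I2
cycle 6: W1.I3
cycle 7: idle
cycle 8: idle
cycle 9: idle
cycle 10: idle
cycle 11: idle
cycle 12: W1.I4
cycle 13: W1.I5

Answer: 14 cycles, utilization 9/14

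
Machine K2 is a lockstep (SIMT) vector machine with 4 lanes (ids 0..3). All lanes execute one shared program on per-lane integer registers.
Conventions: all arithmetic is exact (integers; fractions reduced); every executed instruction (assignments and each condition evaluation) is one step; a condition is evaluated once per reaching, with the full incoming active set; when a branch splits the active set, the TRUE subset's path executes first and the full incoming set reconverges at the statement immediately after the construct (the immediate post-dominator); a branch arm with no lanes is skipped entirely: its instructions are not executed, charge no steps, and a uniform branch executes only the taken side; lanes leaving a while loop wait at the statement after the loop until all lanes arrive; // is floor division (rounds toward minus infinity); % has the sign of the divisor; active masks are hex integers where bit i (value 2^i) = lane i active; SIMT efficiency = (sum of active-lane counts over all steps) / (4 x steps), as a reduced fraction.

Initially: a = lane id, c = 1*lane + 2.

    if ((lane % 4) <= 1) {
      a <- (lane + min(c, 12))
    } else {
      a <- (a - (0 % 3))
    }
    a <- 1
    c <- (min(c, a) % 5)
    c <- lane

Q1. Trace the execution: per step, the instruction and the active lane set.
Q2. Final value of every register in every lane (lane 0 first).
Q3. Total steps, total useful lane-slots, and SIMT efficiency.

step 0: eval ((lane % 4) <= 1)       0xf
step 1: a <- (lane + min(c, 12))     0x3
step 2: a <- (a - (0 % 3))           0xc
step 3: a <- 1                       0xf
step 4: c <- (min(c, a) % 5)         0xf
step 5: c <- lane                    0xf

Answer: 6 steps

a: 1,1,1,1
c: 0,1,2,3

steps = 6; useful = 20; efficiency = 20/24 = 5/6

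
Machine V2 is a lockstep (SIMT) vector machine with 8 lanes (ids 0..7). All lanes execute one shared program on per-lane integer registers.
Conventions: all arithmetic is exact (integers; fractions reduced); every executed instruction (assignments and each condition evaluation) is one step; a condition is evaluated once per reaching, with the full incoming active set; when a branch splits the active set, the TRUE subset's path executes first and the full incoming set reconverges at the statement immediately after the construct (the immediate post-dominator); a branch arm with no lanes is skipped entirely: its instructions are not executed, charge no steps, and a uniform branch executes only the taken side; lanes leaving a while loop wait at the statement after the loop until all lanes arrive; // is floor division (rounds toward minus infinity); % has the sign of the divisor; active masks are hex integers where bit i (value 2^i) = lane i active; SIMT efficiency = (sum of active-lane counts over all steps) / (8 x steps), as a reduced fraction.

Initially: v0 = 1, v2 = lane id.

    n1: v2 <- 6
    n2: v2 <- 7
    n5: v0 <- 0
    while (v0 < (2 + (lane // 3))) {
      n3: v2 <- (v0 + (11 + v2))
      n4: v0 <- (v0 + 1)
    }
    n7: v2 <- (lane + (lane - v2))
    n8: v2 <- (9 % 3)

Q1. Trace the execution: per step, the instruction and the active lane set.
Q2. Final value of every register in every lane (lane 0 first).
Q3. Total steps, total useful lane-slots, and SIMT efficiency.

step 0: v2 <- 6                      0xff
step 1: v2 <- 7                      0xff
step 2: v0 <- 0                      0xff
step 3: eval (v0 < (2 + (lane // 3))) 0xff
step 4: v2 <- (v0 + (11 + v2))       0xff
step 5: v0 <- (v0 + 1)               0xff
step 6: eval (v0 < (2 + (lane // 3))) 0xff
step 7: v2 <- (v0 + (11 + v2))       0xff
step 8: v0 <- (v0 + 1)               0xff
step 9: eval (v0 < (2 + (lane // 3))) 0xff
step 10: v2 <- (v0 + (11 + v2))       0xf8
step 11: v0 <- (v0 + 1)               0xf8
step 12: eval (v0 < (2 + (lane // 3))) 0xf8
step 13: v2 <- (v0 + (11 + v2))       0xc0
step 14: v0 <- (v0 + 1)               0xc0
step 15: eval (v0 < (2 + (lane // 3))) 0xc0
step 16: v2 <- (lane + (lane - v2))   0xff
step 17: v2 <- (9 % 3)                0xff

Answer: 18 steps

v0: 2,2,2,3,3,3,4,4
v2: 0,0,0,0,0,0,0,0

steps = 18; useful = 117; efficiency = 117/144 = 13/16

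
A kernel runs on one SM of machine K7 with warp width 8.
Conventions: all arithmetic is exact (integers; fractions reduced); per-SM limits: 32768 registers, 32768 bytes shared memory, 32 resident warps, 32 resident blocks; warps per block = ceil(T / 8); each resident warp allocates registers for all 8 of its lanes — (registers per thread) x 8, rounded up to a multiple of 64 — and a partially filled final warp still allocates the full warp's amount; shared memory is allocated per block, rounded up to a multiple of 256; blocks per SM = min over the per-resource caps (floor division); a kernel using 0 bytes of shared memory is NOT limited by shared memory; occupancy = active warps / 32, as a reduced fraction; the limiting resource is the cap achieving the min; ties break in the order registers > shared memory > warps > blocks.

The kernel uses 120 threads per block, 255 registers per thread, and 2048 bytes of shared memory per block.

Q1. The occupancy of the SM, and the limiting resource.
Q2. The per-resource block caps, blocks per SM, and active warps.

Answer: occupancy 15/32, limited by registers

registers: 1 block
shared memory: 16 blocks
warps: 2 blocks
blocks: 32 blocks

Answer: 1 block, 15 active warps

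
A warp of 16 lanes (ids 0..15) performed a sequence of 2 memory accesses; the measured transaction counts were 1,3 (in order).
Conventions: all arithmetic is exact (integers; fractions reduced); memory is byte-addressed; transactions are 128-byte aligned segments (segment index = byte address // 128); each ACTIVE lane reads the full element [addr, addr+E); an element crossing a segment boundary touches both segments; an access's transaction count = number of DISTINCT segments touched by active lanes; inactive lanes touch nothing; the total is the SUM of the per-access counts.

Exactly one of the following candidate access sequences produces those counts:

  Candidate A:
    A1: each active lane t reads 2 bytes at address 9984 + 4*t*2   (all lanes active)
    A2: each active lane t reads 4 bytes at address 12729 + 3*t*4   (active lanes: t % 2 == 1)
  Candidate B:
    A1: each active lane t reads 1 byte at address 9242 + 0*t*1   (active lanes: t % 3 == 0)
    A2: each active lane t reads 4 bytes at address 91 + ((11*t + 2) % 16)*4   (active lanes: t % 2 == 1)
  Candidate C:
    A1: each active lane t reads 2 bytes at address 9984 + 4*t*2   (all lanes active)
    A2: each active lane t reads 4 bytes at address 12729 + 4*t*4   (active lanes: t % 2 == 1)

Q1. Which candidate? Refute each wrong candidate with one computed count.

A: A2 gives 2 transactions, not 3
B: A2 gives 2 transactions, not 3
C: all counts match (1,3)

Answer: C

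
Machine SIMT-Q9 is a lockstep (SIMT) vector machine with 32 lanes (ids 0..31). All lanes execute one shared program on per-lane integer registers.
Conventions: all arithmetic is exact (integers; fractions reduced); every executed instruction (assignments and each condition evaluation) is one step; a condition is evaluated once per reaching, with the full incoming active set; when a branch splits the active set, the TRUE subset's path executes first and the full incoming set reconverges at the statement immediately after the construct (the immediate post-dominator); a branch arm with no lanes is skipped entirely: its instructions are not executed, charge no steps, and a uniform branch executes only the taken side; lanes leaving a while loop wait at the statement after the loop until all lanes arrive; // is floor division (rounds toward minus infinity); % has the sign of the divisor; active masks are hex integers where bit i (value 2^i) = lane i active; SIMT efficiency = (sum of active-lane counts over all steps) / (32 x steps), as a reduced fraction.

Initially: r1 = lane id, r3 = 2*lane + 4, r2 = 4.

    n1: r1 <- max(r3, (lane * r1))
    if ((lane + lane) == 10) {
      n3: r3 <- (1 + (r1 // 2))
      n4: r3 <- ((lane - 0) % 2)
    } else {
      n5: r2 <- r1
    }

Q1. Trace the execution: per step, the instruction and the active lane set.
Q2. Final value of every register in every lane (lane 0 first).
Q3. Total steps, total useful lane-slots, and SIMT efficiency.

step 0: r1 <- max(r3, (lane * r1))   0xffffffff
step 1: eval ((lane + lane) == 10)   0xffffffff
step 2: r3 <- (1 + (r1 // 2))        0x00000020
step 3: r3 <- ((lane - 0) % 2)       0x00000020
step 4: r2 <- r1                     0xffffffdf

Answer: 5 steps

r1: 4,6,8,10,16,25,36,49,64,81,100,121,144,169,196,225,256,289,324,361,400,441,484,529,576,625,676,729,784,841,900,961
r3: 4,6,8,10,12,1,16,18,20,22,24,26,28,30,32,34,36,38,40,42,44,46,48,50,52,54,56,58,60,62,64,66
r2: 4,6,8,10,16,4,36,49,64,81,100,121,144,169,196,225,256,289,324,361,400,441,484,529,576,625,676,729,784,841,900,961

steps = 5; useful = 97; efficiency = 97/160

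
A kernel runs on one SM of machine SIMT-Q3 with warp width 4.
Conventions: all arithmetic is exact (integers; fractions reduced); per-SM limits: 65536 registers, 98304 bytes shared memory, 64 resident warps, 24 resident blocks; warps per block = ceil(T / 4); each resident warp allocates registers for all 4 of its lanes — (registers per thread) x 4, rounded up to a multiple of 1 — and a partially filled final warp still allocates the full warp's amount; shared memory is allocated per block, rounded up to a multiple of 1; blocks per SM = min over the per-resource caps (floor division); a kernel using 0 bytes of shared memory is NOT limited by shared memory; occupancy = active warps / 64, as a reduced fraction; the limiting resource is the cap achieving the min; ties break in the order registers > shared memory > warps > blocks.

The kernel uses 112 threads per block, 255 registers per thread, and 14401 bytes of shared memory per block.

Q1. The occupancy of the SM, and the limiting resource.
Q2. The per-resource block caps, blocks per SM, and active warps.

Answer: occupancy 7/8, limited by registers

registers: 2 blocks
shared memory: 6 blocks
warps: 2 blocks
blocks: 24 blocks

Answer: 2 blocks, 56 active warps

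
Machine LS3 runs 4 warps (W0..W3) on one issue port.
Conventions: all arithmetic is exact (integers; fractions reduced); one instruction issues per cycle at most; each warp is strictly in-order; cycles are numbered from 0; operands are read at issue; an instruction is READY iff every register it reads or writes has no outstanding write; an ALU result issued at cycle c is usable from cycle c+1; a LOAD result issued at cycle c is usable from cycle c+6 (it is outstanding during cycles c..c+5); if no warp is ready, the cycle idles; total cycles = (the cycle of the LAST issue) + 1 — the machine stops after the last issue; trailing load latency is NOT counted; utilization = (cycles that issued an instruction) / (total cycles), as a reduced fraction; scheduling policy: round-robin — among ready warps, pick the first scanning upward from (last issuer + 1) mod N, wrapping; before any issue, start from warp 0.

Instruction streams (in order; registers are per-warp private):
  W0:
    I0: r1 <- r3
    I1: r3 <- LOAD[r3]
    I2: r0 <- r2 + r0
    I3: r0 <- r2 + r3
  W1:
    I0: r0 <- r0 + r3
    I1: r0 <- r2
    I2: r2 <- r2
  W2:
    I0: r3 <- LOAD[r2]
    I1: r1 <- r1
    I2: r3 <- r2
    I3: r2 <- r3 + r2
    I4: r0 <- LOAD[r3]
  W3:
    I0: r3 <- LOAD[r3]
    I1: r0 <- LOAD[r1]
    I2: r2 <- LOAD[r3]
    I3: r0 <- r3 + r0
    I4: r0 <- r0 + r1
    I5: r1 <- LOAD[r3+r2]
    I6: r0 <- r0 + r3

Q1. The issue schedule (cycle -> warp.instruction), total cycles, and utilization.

cycle 0: W0.I0
cycle 1: W1.I0
cycle 2: W2.I0
cycle 3: W3.I0
cycle 4: W0.I1
cycle 5: W1.I1
cycle 6: W2.I1
cycle 7: W3.I1
cycle 8: W0.I2
cycle 9: W1.I2
cycle 10: W2.I2
cycle 11: W3.I2
cycle 12: W0.I3
cycle 13: W2.I3
cycle 14: W3.I3
cycle 15: W2.I4
cycle 16: W3.I4
cycle 17: W3.I5
cycle 18: W3.I6

Answer: 19 cycles, utilization 1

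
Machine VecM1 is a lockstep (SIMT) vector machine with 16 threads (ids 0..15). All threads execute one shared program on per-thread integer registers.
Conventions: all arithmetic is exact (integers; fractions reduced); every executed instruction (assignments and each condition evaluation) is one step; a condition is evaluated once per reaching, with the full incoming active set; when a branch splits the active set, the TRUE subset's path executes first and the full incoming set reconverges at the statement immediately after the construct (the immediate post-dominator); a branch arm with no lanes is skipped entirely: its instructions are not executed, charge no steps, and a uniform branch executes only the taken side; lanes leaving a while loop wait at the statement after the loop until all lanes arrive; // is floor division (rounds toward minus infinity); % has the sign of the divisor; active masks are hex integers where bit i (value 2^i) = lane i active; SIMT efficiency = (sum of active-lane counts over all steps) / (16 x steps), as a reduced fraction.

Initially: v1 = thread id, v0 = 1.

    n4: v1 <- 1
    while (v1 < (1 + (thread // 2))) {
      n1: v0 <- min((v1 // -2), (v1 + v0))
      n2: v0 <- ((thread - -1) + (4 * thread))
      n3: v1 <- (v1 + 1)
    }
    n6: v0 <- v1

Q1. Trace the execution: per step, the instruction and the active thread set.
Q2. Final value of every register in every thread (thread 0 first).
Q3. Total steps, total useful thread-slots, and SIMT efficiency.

step 0: v1 <- 1                      0xffff
step 1: eval (v1 < (1 + (thread // 2))) 0xffff
step 2: v0 <- min((v1 // -2), (v1 + v0)) 0xfffc
step 3: v0 <- ((thread - -1) + (4 * thread)) 0xfffc
step 4: v1 <- (v1 + 1)               0xfffc
step 5: eval (v1 < (1 + (thread // 2))) 0xfffc
step 6: v0 <- min((v1 // -2), (v1 + v0)) 0xfff0
step 7: v0 <- ((thread - -1) + (4 * thread)) 0xfff0
step 8: v1 <- (v1 + 1)               0xfff0
step 9: eval (v1 < (1 + (thread // 2))) 0xfff0
step 10: v0 <- min((v1 // -2), (v1 + v0)) 0xffc0
step 11: v0 <- ((thread - -1) + (4 * thread)) 0xffc0
step 12: v1 <- (v1 + 1)               0xffc0
step 13: eval (v1 < (1 + (thread // 2))) 0xffc0
step 14: v0 <- min((v1 // -2), (v1 + v0)) 0xff00
step 15: v0 <- ((thread - -1) + (4 * thread)) 0xff00
step 16: v1 <- (v1 + 1)               0xff00
step 17: eval (v1 < (1 + (thread // 2))) 0xff00
step 18: v0 <- min((v1 // -2), (v1 + v0)) 0xfc00
step 19: v0 <- ((thread - -1) + (4 * thread)) 0xfc00
step 20: v1 <- (v1 + 1)               0xfc00
step 21: eval (v1 < (1 + (thread // 2))) 0xfc00
step 22: v0 <- min((v1 // -2), (v1 + v0)) 0xf000
step 23: v0 <- ((thread - -1) + (4 * thread)) 0xf000
step 24: v1 <- (v1 + 1)               0xf000
step 25: eval (v1 < (1 + (thread // 2))) 0xf000
step 26: v0 <- min((v1 // -2), (v1 + v0)) 0xc000
step 27: v0 <- ((thread - -1) + (4 * thread)) 0xc000
step 28: v1 <- (v1 + 1)               0xc000
step 29: eval (v1 < (1 + (thread // 2))) 0xc000
step 30: v0 <- v1                     0xffff

Answer: 31 steps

v1: 1,1,2,2,3,3,4,4,5,5,6,6,7,7,8,8
v0: 1,1,2,2,3,3,4,4,5,5,6,6,7,7,8,8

steps = 31; useful = 272; efficiency = 272/496 = 17/31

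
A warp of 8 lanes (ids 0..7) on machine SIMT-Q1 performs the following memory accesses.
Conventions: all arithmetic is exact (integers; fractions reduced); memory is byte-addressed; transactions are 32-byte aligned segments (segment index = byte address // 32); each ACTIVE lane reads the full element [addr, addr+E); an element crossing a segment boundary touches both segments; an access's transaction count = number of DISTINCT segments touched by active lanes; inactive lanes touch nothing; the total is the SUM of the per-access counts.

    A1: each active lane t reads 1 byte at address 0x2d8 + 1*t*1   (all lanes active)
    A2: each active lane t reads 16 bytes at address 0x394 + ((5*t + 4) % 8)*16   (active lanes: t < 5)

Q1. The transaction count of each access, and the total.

A1: 1 transaction
A2: 5 transactions

Answer: 1,5; total 6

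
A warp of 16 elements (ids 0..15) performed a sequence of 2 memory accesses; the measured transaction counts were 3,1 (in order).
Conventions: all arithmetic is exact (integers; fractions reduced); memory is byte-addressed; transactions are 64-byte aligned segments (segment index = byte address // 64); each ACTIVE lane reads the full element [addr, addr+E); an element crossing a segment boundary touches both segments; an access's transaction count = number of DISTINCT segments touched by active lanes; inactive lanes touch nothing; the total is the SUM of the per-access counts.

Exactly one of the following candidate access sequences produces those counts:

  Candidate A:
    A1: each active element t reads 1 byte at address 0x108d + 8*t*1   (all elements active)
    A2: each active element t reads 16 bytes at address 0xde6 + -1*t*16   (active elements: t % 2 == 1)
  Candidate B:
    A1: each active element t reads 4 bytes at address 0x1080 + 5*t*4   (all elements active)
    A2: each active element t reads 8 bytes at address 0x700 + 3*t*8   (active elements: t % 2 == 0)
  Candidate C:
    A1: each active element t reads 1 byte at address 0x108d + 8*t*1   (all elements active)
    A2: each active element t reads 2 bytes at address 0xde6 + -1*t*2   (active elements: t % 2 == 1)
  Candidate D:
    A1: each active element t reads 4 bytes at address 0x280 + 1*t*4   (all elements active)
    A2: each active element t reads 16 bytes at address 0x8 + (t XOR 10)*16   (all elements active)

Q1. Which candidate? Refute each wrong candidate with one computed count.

A: A2 gives 5 transactions, not 1
B: A1 gives 5 transactions, not 3
D: A1 gives 1 transaction, not 3
C: all counts match (3,1)

Answer: C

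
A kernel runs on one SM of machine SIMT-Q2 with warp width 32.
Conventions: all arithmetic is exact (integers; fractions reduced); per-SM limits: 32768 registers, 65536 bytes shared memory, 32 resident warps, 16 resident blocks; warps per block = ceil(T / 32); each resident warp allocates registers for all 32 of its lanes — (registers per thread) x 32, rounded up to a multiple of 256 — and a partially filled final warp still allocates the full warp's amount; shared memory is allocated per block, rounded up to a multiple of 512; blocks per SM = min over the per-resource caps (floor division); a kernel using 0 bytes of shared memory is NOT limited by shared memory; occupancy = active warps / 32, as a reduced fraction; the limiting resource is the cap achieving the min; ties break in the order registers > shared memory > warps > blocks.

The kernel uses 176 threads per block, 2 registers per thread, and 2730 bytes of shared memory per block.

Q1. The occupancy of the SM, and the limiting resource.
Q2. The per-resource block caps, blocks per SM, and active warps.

Answer: occupancy 15/16, limited by warps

registers: 21 blocks
shared memory: 21 blocks
warps: 5 blocks
blocks: 16 blocks

Answer: 5 blocks, 30 active warps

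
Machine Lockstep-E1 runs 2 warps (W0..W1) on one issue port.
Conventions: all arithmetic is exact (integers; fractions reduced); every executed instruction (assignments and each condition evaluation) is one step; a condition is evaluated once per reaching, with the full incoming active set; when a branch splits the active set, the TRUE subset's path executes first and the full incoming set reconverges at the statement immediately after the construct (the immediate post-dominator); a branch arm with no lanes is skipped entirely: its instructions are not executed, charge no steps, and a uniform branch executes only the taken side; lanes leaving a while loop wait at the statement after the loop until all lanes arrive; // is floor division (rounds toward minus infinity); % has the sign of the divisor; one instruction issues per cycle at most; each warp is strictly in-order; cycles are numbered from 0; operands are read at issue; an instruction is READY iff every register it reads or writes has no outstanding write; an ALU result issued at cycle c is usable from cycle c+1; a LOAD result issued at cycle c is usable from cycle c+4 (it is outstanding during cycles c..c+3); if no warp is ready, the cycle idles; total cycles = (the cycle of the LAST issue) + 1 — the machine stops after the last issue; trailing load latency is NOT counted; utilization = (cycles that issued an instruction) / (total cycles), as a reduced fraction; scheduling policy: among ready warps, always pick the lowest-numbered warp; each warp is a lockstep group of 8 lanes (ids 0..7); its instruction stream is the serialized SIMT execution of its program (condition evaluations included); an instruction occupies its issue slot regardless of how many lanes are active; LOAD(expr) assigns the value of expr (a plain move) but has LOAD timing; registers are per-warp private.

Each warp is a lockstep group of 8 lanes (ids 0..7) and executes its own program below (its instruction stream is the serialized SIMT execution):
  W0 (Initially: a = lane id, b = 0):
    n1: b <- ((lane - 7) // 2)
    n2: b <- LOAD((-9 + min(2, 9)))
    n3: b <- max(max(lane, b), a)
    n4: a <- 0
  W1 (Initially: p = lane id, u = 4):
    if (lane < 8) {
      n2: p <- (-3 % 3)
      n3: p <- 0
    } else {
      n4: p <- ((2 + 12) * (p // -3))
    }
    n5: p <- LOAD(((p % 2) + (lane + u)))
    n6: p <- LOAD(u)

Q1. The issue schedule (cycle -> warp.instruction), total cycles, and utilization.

cycle 0: W0.I0
cycle 1: W0.I1
cycle 2: W1.I0
cycle 3: W1.I1
cycle 4: W1.I2
cycle 5: W0.I2
cycle 6: W0.I3
cycle 7: W1.I3
cycle 8: idle
cycle 9: idle
cycle 10: idle
cycle 11: W1.I4

Answer: 12 cycles, utilization 3/4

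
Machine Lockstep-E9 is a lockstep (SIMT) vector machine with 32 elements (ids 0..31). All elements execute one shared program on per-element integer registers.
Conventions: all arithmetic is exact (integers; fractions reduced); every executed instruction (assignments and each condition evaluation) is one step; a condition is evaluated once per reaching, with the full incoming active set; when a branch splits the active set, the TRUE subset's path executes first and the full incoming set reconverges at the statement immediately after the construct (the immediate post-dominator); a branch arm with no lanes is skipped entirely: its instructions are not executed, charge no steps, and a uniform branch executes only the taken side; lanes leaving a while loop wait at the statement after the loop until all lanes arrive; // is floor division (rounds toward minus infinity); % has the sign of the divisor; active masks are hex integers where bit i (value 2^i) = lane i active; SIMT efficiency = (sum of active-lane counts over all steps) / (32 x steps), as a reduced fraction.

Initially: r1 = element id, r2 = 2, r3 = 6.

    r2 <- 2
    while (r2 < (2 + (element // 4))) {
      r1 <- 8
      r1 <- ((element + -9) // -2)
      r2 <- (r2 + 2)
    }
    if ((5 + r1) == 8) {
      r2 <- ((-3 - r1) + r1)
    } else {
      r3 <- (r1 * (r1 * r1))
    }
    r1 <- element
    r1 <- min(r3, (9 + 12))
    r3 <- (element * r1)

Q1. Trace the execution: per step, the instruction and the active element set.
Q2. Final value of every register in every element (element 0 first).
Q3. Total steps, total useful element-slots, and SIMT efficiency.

step 0: r2 <- 2                      0xffffffff
step 1: eval (r2 < (2 + (element // 4))) 0xffffffff
step 2: r1 <- 8                      0xfffffff0
step 3: r1 <- ((element + -9) // -2) 0xfffffff0
step 4: r2 <- (r2 + 2)               0xfffffff0
step 5: eval (r2 < (2 + (element // 4))) 0xfffffff0
step 6: r1 <- 8                      0xfffff000
step 7: r1 <- ((element + -9) // -2) 0xfffff000
step 8: r2 <- (r2 + 2)               0xfffff000
step 9: eval (r2 < (2 + (element // 4))) 0xfffff000
step 10: r1 <- 8                      0xfff00000
step 11: r1 <- ((element + -9) // -2) 0xfff00000
step 12: r2 <- (r2 + 2)               0xfff00000
step 13: eval (r2 < (2 + (element // 4))) 0xfff00000
step 14: r1 <- 8                      0xf0000000
step 15: r1 <- ((element + -9) // -2) 0xf0000000
step 16: r2 <- (r2 + 2)               0xf0000000
step 17: eval (r2 < (2 + (element // 4))) 0xf0000000
step 18: eval ((5 + r1) == 8)         0xffffffff
step 19: r2 <- ((-3 - r1) + r1)       0x00000008
step 20: r3 <- (r1 * (r1 * r1))       0xfffffff7
step 21: r1 <- element                0xffffffff
step 22: r1 <- min(r3, (9 + 12))      0xffffffff
step 23: r3 <- (element * r1)         0xffffffff

Answer: 24 steps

r1: 0,1,8,6,8,8,1,1,0,0,-1,-1,-8,-8,-27,-27,-64,-64,-125,-125,-216,-216,-343,-343,-512,-512,-729,-729,-1000,-1000,-1331,-1331
r2: 2,2,2,-3,4,4,4,4,4,4,4,4,6,6,6,6,6,6,6,6,8,8,8,8,8,8,8,8,10,10,10,10
r3: 0,1,16,18,32,40,6,7,0,0,-10,-11,-96,-104,-378,-405,-1024,-1088,-2250,-2375,-4320,-4536,-7546,-7889,-12288,-12800,-18954,-19683,-28000,-29000,-39930,-41261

steps = 24; useful = 480; efficiency = 480/768 = 5/8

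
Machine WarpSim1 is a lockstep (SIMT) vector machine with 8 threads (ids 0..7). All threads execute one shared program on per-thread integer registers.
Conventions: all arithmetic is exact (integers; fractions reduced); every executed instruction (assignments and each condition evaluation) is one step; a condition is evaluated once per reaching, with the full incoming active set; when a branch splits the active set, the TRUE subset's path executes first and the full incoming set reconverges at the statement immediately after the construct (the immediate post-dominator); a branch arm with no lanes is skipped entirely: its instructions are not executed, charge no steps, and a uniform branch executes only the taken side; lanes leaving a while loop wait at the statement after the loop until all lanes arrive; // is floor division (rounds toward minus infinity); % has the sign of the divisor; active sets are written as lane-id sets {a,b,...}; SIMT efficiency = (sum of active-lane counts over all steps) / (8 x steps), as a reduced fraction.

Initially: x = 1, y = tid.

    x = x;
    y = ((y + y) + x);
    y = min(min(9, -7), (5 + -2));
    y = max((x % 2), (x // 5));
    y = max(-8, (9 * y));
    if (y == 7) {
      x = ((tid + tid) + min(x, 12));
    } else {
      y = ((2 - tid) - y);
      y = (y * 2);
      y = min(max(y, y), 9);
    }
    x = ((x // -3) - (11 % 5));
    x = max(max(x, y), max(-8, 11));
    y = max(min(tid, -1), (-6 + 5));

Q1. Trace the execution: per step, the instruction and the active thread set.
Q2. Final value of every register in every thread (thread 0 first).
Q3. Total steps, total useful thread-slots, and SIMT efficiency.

step 0: x <- x                       {0,1,2,3,4,5,6,7}
step 1: y <- ((y + y) + x)           {0,1,2,3,4,5,6,7}
step 2: y <- min(min(9, -7), (5 + -2)) {0,1,2,3,4,5,6,7}
step 3: y <- max((x % 2), (x // 5))  {0,1,2,3,4,5,6,7}
step 4: y <- max(-8, (9 * y))        {0,1,2,3,4,5,6,7}
step 5: eval (y == 7)                {0,1,2,3,4,5,6,7}
step 6: y <- ((2 - tid) - y)         {0,1,2,3,4,5,6,7}
step 7: y <- (y * 2)                 {0,1,2,3,4,5,6,7}
step 8: y <- min(max(y, y), 9)       {0,1,2,3,4,5,6,7}
step 9: x <- ((x // -3) - (11 % 5))  {0,1,2,3,4,5,6,7}
step 10: x <- max(max(x, y), max(-8, 11)) {0,1,2,3,4,5,6,7}
step 11: y <- max(min(tid, -1), (-6 + 5)) {0,1,2,3,4,5,6,7}

Answer: 12 steps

x: 11,11,11,11,11,11,11,11
y: -1,-1,-1,-1,-1,-1,-1,-1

steps = 12; useful = 96; efficiency = 96/96 = 1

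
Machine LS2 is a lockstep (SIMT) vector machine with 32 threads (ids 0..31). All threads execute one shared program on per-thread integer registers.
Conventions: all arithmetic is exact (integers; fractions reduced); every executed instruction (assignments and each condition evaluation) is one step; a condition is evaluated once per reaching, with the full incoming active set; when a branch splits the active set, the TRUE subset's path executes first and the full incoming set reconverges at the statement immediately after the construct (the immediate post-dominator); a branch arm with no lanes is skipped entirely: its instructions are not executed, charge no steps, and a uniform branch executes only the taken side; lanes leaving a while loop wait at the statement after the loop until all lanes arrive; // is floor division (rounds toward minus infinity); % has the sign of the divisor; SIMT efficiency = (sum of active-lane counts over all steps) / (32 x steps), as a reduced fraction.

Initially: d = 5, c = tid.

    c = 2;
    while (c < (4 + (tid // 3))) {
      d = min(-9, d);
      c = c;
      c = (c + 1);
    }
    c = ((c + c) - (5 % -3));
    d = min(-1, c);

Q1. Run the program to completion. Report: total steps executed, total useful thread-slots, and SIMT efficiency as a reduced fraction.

Answer: 52 steps, 1004 useful, 251/416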